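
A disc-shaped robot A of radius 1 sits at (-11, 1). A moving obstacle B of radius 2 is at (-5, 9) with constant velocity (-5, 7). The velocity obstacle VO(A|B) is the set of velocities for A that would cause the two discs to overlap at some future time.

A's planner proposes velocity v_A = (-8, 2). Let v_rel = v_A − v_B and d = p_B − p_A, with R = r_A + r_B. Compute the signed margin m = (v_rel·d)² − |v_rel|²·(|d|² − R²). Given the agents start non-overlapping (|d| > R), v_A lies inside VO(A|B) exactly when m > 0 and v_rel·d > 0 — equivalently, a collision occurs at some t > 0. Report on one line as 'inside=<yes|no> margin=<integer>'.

d = (6, 8),  |d|² = 100;  R = 1+2 = 3,  c = 100−3² = 91
v_rel = (-3, -5),  |v_rel|² = 34;  v_rel·d = (-3)·(6) + (-5)·(8) = -58
34·t² + 116·t + 91 = 0  ⇒  m = (-58)² − 34·91 = 270
m = 270 > 0,  v_rel·d = -58 < 0  ⇒  outside

inside=no margin=270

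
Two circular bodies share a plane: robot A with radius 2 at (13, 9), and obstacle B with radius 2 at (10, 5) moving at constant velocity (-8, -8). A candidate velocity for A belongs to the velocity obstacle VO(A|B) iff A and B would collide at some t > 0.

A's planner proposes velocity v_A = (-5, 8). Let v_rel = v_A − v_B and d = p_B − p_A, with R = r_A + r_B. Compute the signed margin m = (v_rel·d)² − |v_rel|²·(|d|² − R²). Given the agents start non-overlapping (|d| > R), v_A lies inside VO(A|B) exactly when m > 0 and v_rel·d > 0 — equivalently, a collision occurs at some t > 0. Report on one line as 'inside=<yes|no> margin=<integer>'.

d = (-3, -4),  |d|² = 25;  R = 2+2 = 4,  c = 25−4² = 9
v_rel = (3, 16),  |v_rel|² = 265;  v_rel·d = (3)·(-3) + (16)·(-4) = -73
265·t² + 146·t + 9 = 0  ⇒  m = (-73)² − 265·9 = 2944
m = 2944 > 0,  v_rel·d = -73 < 0  ⇒  outside

inside=no margin=2944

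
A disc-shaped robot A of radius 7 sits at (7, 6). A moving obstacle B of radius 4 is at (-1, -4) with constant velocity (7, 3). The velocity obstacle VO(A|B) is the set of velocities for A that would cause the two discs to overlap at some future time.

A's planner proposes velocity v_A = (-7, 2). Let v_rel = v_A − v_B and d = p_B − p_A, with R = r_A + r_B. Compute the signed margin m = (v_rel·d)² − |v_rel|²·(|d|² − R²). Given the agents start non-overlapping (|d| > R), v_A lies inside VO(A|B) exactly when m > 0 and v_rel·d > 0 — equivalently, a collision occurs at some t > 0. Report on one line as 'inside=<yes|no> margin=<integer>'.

d = (-8, -10),  |d|² = 164;  R = 7+4 = 11,  c = 164−11² = 43
v_rel = (-14, -1),  |v_rel|² = 197;  v_rel·d = (-14)·(-8) + (-1)·(-10) = 122
197·t² − 244·t + 43 = 0  ⇒  m = 122² − 197·43 = 6413
m = 6413 > 0,  v_rel·d = 122 > 0  ⇒  inside

inside=yes margin=6413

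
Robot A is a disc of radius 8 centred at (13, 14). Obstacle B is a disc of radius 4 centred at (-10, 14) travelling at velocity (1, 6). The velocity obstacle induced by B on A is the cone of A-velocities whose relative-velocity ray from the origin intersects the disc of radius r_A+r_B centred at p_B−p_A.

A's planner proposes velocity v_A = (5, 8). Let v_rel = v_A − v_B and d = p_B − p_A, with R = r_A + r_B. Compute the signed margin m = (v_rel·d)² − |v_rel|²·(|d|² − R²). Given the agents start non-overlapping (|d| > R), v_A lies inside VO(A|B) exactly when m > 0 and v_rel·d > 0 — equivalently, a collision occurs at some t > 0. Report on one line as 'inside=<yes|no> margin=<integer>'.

d = (-23, 0),  |d|² = 529;  R = 8+4 = 12,  c = 529−12² = 385
v_rel = (4, 2),  |v_rel|² = 20;  v_rel·d = (4)·(-23) + (2)·(0) = -92
20·t² + 184·t + 385 = 0  ⇒  m = (-92)² − 20·385 = 764
m = 764 > 0,  v_rel·d = -92 < 0  ⇒  outside

inside=no margin=764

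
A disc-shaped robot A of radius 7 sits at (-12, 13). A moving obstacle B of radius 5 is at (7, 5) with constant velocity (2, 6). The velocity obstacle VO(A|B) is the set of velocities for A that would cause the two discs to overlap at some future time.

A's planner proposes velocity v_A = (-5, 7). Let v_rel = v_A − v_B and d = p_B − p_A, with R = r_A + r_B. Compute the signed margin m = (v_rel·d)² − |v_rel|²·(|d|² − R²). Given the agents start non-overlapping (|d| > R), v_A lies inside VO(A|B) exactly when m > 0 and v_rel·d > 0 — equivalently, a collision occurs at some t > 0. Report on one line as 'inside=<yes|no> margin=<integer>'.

d = (19, -8),  |d|² = 425;  R = 7+5 = 12,  c = 425−12² = 281
v_rel = (-7, 1),  |v_rel|² = 50;  v_rel·d = (-7)·(19) + (1)·(-8) = -141
50·t² + 282·t + 281 = 0  ⇒  m = (-141)² − 50·281 = 5831
m = 5831 > 0,  v_rel·d = -141 < 0  ⇒  outside

inside=no margin=5831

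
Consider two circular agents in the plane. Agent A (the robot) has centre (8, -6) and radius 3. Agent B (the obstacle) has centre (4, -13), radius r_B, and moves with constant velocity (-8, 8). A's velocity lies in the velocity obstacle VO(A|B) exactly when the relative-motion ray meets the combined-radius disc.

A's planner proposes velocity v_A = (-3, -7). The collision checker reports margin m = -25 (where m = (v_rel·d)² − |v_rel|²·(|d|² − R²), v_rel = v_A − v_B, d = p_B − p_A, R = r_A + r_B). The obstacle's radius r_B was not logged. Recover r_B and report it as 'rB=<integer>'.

m = -25
d = (-4, -7);  v_rel = (5, -15),  |v_rel|² = 250
v_rel×d = (5)·(-7) − (-15)·(-4) = -95
since m = R²·250 − (-95)²:  R² = (9025 + -25) / 250 = 36
R = √36 = 6  ⇒  r_B = 6 − 3 = 3

rB=3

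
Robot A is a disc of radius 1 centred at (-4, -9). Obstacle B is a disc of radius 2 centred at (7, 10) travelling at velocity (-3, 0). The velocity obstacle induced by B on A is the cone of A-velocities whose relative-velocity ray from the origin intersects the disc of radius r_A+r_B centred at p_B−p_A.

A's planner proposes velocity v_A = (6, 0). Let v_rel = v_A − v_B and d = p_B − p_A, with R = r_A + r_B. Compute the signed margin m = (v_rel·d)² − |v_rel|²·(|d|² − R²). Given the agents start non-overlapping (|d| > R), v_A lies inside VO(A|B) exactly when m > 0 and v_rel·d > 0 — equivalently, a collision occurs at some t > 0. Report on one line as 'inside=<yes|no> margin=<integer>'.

d = (11, 19),  |d|² = 482;  R = 1+2 = 3,  c = 482−3² = 473
v_rel = (9, 0),  |v_rel|² = 81;  v_rel·d = (9)·(11) + (0)·(19) = 99
81·t² − 198·t + 473 = 0  ⇒  m = 99² − 81·473 = -28512
m = -28512 < 0,  v_rel·d = 99 > 0  ⇒  outside

inside=no margin=-28512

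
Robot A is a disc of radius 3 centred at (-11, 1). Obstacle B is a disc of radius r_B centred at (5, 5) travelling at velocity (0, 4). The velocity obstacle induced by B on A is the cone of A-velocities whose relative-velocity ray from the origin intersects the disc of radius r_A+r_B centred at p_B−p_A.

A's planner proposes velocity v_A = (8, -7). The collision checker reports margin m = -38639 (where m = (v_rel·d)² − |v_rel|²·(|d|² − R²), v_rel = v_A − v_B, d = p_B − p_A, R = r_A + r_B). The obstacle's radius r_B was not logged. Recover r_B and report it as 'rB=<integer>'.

m = -38639
d = (16, 4);  v_rel = (8, -11),  |v_rel|² = 185
v_rel×d = (8)·(4) − (-11)·(16) = 208
since m = R²·185 − 208²:  R² = (43264 + -38639) / 185 = 25
R = √25 = 5  ⇒  r_B = 5 − 3 = 2

rB=2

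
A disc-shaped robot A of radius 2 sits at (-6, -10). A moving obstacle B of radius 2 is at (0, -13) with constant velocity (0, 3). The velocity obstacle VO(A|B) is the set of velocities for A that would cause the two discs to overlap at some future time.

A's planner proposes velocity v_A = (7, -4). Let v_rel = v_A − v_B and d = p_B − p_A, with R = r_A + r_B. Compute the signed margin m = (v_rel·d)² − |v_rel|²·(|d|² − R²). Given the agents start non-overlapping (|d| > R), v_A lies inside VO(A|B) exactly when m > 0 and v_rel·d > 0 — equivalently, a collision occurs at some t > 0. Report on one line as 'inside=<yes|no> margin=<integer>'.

d = (6, -3),  |d|² = 45;  R = 2+2 = 4,  c = 45−4² = 29
v_rel = (7, -7),  |v_rel|² = 98;  v_rel·d = (7)·(6) + (-7)·(-3) = 63
98·t² − 126·t + 29 = 0  ⇒  m = 63² − 98·29 = 1127
m = 1127 > 0,  v_rel·d = 63 > 0  ⇒  inside

inside=yes margin=1127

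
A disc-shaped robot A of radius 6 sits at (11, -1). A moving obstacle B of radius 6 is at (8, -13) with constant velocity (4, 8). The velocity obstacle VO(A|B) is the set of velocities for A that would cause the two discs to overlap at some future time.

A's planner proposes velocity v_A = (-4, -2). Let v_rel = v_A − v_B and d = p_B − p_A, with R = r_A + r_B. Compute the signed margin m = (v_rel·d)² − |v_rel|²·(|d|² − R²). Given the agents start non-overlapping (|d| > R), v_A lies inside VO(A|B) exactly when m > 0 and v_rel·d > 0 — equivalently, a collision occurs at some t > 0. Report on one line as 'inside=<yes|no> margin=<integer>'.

d = (-3, -12),  |d|² = 153;  R = 6+6 = 12,  c = 153−12² = 9
v_rel = (-8, -10),  |v_rel|² = 164;  v_rel·d = (-8)·(-3) + (-10)·(-12) = 144
164·t² − 288·t + 9 = 0  ⇒  m = 144² − 164·9 = 19260
m = 19260 > 0,  v_rel·d = 144 > 0  ⇒  inside

inside=yes margin=19260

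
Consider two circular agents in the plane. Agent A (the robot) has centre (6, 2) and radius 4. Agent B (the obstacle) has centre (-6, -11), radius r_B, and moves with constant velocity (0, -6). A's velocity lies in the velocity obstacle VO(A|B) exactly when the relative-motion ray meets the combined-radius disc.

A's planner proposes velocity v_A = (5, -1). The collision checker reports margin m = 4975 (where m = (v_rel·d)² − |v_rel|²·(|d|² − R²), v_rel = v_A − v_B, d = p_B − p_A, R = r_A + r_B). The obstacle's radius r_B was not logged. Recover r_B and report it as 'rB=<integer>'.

m = 4975
d = (-12, -13);  v_rel = (5, 5),  |v_rel|² = 50
v_rel×d = (5)·(-13) − (5)·(-12) = -5
since m = R²·50 − (-5)²:  R² = (25 + 4975) / 50 = 100
R = √100 = 10  ⇒  r_B = 10 − 4 = 6

rB=6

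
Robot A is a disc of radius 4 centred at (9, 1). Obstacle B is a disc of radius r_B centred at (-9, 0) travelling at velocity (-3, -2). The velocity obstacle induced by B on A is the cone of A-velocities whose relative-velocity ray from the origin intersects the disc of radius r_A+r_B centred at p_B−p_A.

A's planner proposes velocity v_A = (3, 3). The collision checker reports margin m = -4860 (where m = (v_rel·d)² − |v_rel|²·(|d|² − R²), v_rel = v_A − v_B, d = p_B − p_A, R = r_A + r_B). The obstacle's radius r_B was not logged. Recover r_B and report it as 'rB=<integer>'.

m = -4860
d = (-18, -1);  v_rel = (6, 5),  |v_rel|² = 61
v_rel×d = (6)·(-1) − (5)·(-18) = 84
since m = R²·61 − 84²:  R² = (7056 + -4860) / 61 = 36
R = √36 = 6  ⇒  r_B = 6 − 4 = 2

rB=2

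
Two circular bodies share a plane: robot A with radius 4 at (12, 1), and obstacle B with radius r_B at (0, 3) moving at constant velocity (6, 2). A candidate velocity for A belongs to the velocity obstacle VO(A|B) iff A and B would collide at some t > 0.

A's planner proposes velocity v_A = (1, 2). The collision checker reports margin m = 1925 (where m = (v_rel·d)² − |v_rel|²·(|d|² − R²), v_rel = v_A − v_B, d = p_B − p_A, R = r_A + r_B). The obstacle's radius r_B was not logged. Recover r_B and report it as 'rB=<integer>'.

m = 1925
d = (-12, 2);  v_rel = (-5, 0),  |v_rel|² = 25
v_rel×d = (-5)·(2) − (0)·(-12) = -10
since m = R²·25 − (-10)²:  R² = (100 + 1925) / 25 = 81
R = √81 = 9  ⇒  r_B = 9 − 4 = 5

rB=5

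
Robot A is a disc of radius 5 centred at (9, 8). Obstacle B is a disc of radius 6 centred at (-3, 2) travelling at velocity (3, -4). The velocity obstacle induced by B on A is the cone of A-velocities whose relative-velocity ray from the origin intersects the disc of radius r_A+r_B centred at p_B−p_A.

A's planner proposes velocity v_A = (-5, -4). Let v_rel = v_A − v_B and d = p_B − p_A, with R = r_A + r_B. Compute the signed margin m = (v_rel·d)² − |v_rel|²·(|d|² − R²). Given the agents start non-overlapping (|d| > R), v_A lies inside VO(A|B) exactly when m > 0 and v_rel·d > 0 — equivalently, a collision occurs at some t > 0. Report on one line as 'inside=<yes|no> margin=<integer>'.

d = (-12, -6),  |d|² = 180;  R = 5+6 = 11,  c = 180−11² = 59
v_rel = (-8, 0),  |v_rel|² = 64;  v_rel·d = (-8)·(-12) + (0)·(-6) = 96
64·t² − 192·t + 59 = 0  ⇒  m = 96² − 64·59 = 5440
m = 5440 > 0,  v_rel·d = 96 > 0  ⇒  inside

inside=yes margin=5440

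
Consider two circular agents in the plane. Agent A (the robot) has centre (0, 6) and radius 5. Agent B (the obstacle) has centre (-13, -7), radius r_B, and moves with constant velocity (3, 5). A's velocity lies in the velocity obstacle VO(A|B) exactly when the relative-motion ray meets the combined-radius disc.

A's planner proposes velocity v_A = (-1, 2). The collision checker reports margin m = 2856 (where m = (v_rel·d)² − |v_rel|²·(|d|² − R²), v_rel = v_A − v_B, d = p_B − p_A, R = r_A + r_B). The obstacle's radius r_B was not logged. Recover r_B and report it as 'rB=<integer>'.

m = 2856
d = (-13, -13);  v_rel = (-4, -3),  |v_rel|² = 25
v_rel×d = (-4)·(-13) − (-3)·(-13) = 13
since m = R²·25 − 13²:  R² = (169 + 2856) / 25 = 121
R = √121 = 11  ⇒  r_B = 11 − 5 = 6

rB=6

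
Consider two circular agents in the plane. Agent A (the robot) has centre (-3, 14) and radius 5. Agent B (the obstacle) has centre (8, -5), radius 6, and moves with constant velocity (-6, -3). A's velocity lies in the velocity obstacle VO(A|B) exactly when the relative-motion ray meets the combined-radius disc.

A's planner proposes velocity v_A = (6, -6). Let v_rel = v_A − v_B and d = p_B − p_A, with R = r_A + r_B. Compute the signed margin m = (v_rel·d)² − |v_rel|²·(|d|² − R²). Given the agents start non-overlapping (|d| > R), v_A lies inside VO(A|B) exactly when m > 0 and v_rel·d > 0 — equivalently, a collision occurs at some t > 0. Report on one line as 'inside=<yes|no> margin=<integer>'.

d = (11, -19),  |d|² = 482;  R = 5+6 = 11,  c = 482−11² = 361
v_rel = (12, -3),  |v_rel|² = 153;  v_rel·d = (12)·(11) + (-3)·(-19) = 189
153·t² − 378·t + 361 = 0  ⇒  m = 189² − 153·361 = -19512
m = -19512 < 0,  v_rel·d = 189 > 0  ⇒  outside

inside=no margin=-19512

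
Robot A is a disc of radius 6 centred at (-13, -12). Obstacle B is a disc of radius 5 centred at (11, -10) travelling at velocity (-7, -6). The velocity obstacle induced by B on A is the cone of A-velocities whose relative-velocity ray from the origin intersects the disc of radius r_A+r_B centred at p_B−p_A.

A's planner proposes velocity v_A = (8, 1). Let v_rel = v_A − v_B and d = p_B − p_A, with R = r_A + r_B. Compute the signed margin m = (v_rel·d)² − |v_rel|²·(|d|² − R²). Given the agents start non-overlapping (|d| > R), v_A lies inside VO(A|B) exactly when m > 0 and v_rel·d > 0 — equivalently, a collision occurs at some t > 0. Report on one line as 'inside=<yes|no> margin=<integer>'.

d = (24, 2),  |d|² = 580;  R = 6+5 = 11,  c = 580−11² = 459
v_rel = (15, 7),  |v_rel|² = 274;  v_rel·d = (15)·(24) + (7)·(2) = 374
274·t² − 748·t + 459 = 0  ⇒  m = 374² − 274·459 = 14110
m = 14110 > 0,  v_rel·d = 374 > 0  ⇒  inside

inside=yes margin=14110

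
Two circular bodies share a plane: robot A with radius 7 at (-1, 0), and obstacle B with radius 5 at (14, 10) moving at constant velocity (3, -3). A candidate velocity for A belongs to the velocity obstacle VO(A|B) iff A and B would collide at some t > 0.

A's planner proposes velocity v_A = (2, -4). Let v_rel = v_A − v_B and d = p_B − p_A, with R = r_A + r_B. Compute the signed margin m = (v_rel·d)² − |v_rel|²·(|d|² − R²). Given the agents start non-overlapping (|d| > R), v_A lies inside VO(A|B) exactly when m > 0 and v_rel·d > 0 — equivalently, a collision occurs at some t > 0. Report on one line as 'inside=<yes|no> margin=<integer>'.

d = (15, 10),  |d|² = 325;  R = 7+5 = 12,  c = 325−12² = 181
v_rel = (-1, -1),  |v_rel|² = 2;  v_rel·d = (-1)·(15) + (-1)·(10) = -25
2·t² + 50·t + 181 = 0  ⇒  m = (-25)² − 2·181 = 263
m = 263 > 0,  v_rel·d = -25 < 0  ⇒  outside

inside=no margin=263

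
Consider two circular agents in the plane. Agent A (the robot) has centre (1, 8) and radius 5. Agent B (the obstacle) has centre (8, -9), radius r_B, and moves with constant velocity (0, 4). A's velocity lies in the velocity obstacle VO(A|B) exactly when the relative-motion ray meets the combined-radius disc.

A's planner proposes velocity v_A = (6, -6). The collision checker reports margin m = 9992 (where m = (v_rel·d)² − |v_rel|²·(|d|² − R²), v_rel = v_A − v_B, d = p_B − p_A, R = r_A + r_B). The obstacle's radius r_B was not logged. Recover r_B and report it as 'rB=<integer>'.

m = 9992
d = (7, -17);  v_rel = (6, -10),  |v_rel|² = 136
v_rel×d = (6)·(-17) − (-10)·(7) = -32
since m = R²·136 − (-32)²:  R² = (1024 + 9992) / 136 = 81
R = √81 = 9  ⇒  r_B = 9 − 5 = 4

rB=4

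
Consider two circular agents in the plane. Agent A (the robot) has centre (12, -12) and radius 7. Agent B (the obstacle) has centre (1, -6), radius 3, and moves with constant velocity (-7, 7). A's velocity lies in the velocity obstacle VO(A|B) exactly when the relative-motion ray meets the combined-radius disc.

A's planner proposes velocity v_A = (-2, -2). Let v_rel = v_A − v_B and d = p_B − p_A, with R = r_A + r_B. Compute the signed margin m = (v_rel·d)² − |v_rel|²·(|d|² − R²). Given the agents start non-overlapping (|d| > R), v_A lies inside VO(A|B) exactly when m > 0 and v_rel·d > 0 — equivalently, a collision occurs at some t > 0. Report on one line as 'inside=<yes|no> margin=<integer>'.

d = (-11, 6),  |d|² = 157;  R = 7+3 = 10,  c = 157−10² = 57
v_rel = (5, -9),  |v_rel|² = 106;  v_rel·d = (5)·(-11) + (-9)·(6) = -109
106·t² + 218·t + 57 = 0  ⇒  m = (-109)² − 106·57 = 5839
m = 5839 > 0,  v_rel·d = -109 < 0  ⇒  outside

inside=no margin=5839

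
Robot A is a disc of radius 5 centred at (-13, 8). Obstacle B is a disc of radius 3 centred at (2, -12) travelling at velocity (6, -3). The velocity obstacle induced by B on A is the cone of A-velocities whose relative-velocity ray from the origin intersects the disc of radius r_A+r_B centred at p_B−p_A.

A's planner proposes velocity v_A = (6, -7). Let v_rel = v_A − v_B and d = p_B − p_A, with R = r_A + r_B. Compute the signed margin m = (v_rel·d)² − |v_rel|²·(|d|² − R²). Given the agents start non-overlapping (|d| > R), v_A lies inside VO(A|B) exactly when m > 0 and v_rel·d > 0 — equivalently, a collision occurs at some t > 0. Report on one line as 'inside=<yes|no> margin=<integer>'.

d = (15, -20),  |d|² = 625;  R = 5+3 = 8,  c = 625−8² = 561
v_rel = (0, -4),  |v_rel|² = 16;  v_rel·d = (0)·(15) + (-4)·(-20) = 80
16·t² − 160·t + 561 = 0  ⇒  m = 80² − 16·561 = -2576
m = -2576 < 0,  v_rel·d = 80 > 0  ⇒  outside

inside=no margin=-2576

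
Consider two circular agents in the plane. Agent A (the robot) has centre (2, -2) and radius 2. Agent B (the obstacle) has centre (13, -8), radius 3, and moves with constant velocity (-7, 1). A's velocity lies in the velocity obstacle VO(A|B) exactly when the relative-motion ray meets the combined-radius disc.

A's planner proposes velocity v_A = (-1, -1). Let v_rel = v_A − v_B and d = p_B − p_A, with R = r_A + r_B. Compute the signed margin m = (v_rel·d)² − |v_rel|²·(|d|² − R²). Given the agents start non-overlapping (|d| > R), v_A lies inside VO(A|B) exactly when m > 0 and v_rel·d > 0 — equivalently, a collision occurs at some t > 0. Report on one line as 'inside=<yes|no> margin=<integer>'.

d = (11, -6),  |d|² = 157;  R = 2+3 = 5,  c = 157−5² = 132
v_rel = (6, -2),  |v_rel|² = 40;  v_rel·d = (6)·(11) + (-2)·(-6) = 78
40·t² − 156·t + 132 = 0  ⇒  m = 78² − 40·132 = 804
m = 804 > 0,  v_rel·d = 78 > 0  ⇒  inside

inside=yes margin=804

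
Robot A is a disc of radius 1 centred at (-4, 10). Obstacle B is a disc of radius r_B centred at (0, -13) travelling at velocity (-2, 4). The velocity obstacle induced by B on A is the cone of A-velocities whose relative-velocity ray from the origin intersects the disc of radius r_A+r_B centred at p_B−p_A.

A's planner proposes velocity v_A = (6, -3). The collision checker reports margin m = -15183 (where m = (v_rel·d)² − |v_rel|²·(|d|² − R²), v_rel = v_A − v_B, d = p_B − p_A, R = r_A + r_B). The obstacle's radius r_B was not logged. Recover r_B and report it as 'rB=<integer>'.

m = -15183
d = (4, -23);  v_rel = (8, -7),  |v_rel|² = 113
v_rel×d = (8)·(-23) − (-7)·(4) = -156
since m = R²·113 − (-156)²:  R² = (24336 + -15183) / 113 = 81
R = √81 = 9  ⇒  r_B = 9 − 1 = 8

rB=8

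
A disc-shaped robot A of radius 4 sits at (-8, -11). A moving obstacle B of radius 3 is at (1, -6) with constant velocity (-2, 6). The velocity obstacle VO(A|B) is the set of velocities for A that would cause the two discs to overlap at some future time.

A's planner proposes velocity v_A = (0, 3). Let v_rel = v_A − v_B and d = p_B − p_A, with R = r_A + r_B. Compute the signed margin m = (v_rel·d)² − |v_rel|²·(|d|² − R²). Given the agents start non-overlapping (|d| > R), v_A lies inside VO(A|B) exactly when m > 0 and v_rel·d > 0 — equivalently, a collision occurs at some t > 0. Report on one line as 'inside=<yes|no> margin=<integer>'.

d = (9, 5),  |d|² = 106;  R = 4+3 = 7,  c = 106−7² = 57
v_rel = (2, -3),  |v_rel|² = 13;  v_rel·d = (2)·(9) + (-3)·(5) = 3
13·t² − 6·t + 57 = 0  ⇒  m = 3² − 13·57 = -732
m = -732 < 0,  v_rel·d = 3 > 0  ⇒  outside

inside=no margin=-732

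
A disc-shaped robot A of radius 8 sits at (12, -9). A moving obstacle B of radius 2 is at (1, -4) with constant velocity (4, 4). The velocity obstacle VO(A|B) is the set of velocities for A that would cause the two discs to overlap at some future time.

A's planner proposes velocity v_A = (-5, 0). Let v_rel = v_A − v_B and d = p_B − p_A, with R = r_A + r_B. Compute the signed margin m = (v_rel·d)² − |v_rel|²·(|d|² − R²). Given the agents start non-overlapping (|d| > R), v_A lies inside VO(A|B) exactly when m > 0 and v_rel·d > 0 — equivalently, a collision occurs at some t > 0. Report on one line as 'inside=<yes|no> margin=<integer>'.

d = (-11, 5),  |d|² = 146;  R = 8+2 = 10,  c = 146−10² = 46
v_rel = (-9, -4),  |v_rel|² = 97;  v_rel·d = (-9)·(-11) + (-4)·(5) = 79
97·t² − 158·t + 46 = 0  ⇒  m = 79² − 97·46 = 1779
m = 1779 > 0,  v_rel·d = 79 > 0  ⇒  inside

inside=yes margin=1779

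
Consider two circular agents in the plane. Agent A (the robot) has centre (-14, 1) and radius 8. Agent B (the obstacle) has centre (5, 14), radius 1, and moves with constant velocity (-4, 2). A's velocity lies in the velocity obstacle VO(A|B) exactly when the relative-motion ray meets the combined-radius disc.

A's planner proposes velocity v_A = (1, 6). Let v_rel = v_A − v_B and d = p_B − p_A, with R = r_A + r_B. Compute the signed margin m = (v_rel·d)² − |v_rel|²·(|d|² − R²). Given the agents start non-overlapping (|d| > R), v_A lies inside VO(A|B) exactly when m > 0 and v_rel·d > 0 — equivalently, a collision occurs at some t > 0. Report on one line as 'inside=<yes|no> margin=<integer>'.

d = (19, 13),  |d|² = 530;  R = 8+1 = 9,  c = 530−9² = 449
v_rel = (5, 4),  |v_rel|² = 41;  v_rel·d = (5)·(19) + (4)·(13) = 147
41·t² − 294·t + 449 = 0  ⇒  m = 147² − 41·449 = 3200
m = 3200 > 0,  v_rel·d = 147 > 0  ⇒  inside

inside=yes margin=3200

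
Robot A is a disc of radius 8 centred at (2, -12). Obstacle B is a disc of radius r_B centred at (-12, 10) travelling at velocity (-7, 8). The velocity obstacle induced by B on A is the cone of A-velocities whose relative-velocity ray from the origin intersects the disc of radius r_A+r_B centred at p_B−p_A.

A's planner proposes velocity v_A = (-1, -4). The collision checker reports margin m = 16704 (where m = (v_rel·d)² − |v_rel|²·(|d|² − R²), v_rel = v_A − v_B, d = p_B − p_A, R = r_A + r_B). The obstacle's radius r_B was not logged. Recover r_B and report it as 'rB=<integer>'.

m = 16704
d = (-14, 22);  v_rel = (6, -12),  |v_rel|² = 180
v_rel×d = (6)·(22) − (-12)·(-14) = -36
since m = R²·180 − (-36)²:  R² = (1296 + 16704) / 180 = 100
R = √100 = 10  ⇒  r_B = 10 − 8 = 2

rB=2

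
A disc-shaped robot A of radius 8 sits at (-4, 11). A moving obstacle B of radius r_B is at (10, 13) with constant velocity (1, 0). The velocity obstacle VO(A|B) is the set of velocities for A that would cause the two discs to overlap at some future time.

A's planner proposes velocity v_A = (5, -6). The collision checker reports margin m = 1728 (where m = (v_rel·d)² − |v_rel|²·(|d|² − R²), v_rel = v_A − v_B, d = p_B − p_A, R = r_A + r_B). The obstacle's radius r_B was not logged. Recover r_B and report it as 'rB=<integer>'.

m = 1728
d = (14, 2);  v_rel = (4, -6),  |v_rel|² = 52
v_rel×d = (4)·(2) − (-6)·(14) = 92
since m = R²·52 − 92²:  R² = (8464 + 1728) / 52 = 196
R = √196 = 14  ⇒  r_B = 14 − 8 = 6

rB=6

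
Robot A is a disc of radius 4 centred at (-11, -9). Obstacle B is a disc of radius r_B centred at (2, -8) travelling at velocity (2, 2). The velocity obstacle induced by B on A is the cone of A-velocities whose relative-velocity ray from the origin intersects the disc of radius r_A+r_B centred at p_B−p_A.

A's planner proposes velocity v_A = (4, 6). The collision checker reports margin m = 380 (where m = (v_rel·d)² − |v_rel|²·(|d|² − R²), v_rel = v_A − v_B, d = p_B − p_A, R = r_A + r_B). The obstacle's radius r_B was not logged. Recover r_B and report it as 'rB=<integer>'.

m = 380
d = (13, 1);  v_rel = (2, 4),  |v_rel|² = 20
v_rel×d = (2)·(1) − (4)·(13) = -50
since m = R²·20 − (-50)²:  R² = (2500 + 380) / 20 = 144
R = √144 = 12  ⇒  r_B = 12 − 4 = 8

rB=8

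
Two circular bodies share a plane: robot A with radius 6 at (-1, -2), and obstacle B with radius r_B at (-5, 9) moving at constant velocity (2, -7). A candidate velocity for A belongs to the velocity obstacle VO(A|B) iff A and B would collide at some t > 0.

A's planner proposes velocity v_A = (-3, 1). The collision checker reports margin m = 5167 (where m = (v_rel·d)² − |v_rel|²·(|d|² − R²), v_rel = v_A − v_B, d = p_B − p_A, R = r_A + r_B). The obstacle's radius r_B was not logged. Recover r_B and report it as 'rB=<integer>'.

m = 5167
d = (-4, 11);  v_rel = (-5, 8),  |v_rel|² = 89
v_rel×d = (-5)·(11) − (8)·(-4) = -23
since m = R²·89 − (-23)²:  R² = (529 + 5167) / 89 = 64
R = √64 = 8  ⇒  r_B = 8 − 6 = 2

rB=2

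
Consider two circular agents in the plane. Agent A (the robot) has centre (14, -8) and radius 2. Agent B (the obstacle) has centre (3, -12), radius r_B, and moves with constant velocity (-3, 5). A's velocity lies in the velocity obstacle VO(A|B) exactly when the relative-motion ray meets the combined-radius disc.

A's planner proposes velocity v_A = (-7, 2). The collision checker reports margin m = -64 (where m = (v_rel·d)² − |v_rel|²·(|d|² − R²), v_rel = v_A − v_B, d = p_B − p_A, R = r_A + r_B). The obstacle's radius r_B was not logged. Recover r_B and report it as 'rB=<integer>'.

m = -64
d = (-11, -4);  v_rel = (-4, -3),  |v_rel|² = 25
v_rel×d = (-4)·(-4) − (-3)·(-11) = -17
since m = R²·25 − (-17)²:  R² = (289 + -64) / 25 = 9
R = √9 = 3  ⇒  r_B = 3 − 2 = 1

rB=1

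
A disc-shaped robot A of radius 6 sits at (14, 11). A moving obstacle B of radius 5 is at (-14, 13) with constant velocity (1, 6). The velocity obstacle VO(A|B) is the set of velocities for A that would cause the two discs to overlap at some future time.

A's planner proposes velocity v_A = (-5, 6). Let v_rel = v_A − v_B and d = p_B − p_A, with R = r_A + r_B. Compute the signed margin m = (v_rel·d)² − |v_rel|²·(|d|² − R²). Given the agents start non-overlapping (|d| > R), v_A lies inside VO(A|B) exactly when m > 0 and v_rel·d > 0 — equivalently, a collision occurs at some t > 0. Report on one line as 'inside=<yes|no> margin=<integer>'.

d = (-28, 2),  |d|² = 788;  R = 6+5 = 11,  c = 788−11² = 667
v_rel = (-6, 0),  |v_rel|² = 36;  v_rel·d = (-6)·(-28) + (0)·(2) = 168
36·t² − 336·t + 667 = 0  ⇒  m = 168² − 36·667 = 4212
m = 4212 > 0,  v_rel·d = 168 > 0  ⇒  inside

inside=yes margin=4212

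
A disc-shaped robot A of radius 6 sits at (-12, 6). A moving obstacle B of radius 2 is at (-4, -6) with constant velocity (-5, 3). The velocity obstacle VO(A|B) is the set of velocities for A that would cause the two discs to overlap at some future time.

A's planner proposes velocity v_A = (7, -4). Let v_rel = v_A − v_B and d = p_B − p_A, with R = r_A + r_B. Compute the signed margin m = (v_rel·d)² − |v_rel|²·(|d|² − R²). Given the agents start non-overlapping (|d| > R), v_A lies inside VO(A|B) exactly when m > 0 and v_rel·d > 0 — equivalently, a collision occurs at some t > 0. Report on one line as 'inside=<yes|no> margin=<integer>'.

d = (8, -12),  |d|² = 208;  R = 6+2 = 8,  c = 208−8² = 144
v_rel = (12, -7),  |v_rel|² = 193;  v_rel·d = (12)·(8) + (-7)·(-12) = 180
193·t² − 360·t + 144 = 0  ⇒  m = 180² − 193·144 = 4608
m = 4608 > 0,  v_rel·d = 180 > 0  ⇒  inside

inside=yes margin=4608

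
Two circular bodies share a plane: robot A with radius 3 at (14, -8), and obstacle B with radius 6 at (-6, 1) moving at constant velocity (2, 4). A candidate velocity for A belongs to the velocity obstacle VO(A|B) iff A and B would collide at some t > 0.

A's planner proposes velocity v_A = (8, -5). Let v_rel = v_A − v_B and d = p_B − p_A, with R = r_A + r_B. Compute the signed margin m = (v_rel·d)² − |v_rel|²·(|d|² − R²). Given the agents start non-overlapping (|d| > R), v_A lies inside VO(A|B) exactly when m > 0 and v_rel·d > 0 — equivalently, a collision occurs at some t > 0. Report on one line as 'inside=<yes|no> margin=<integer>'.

d = (-20, 9),  |d|² = 481;  R = 3+6 = 9,  c = 481−9² = 400
v_rel = (6, -9),  |v_rel|² = 117;  v_rel·d = (6)·(-20) + (-9)·(9) = -201
117·t² + 402·t + 400 = 0  ⇒  m = (-201)² − 117·400 = -6399
m = -6399 < 0,  v_rel·d = -201 < 0  ⇒  outside

inside=no margin=-6399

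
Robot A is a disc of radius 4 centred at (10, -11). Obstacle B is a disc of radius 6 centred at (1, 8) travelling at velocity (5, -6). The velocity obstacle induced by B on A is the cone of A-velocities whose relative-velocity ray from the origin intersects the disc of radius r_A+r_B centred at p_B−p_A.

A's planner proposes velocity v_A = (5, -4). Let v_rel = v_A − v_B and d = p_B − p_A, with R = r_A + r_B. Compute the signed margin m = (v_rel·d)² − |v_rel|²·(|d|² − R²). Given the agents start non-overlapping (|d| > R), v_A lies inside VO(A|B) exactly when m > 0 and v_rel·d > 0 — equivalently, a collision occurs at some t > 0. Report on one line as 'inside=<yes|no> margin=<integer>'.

d = (-9, 19),  |d|² = 442;  R = 4+6 = 10,  c = 442−10² = 342
v_rel = (0, 2),  |v_rel|² = 4;  v_rel·d = (0)·(-9) + (2)·(19) = 38
4·t² − 76·t + 342 = 0  ⇒  m = 38² − 4·342 = 76
m = 76 > 0,  v_rel·d = 38 > 0  ⇒  inside

inside=yes margin=76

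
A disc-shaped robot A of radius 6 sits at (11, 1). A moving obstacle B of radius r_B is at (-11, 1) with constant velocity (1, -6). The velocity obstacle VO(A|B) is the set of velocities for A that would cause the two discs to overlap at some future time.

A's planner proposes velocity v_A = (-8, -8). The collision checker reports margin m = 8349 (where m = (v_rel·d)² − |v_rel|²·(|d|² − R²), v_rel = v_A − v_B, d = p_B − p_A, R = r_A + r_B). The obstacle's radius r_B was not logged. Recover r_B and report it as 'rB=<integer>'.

m = 8349
d = (-22, 0);  v_rel = (-9, -2),  |v_rel|² = 85
v_rel×d = (-9)·(0) − (-2)·(-22) = -44
since m = R²·85 − (-44)²:  R² = (1936 + 8349) / 85 = 121
R = √121 = 11  ⇒  r_B = 11 − 6 = 5

rB=5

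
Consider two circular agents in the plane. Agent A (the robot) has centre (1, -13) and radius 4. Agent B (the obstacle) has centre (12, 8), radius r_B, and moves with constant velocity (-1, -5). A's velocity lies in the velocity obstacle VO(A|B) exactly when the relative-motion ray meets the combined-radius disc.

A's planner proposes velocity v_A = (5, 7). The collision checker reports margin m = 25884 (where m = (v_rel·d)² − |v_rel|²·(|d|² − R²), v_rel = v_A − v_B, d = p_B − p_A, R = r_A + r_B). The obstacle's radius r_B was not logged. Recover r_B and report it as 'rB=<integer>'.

m = 25884
d = (11, 21);  v_rel = (6, 12),  |v_rel|² = 180
v_rel×d = (6)·(21) − (12)·(11) = -6
since m = R²·180 − (-6)²:  R² = (36 + 25884) / 180 = 144
R = √144 = 12  ⇒  r_B = 12 − 4 = 8

rB=8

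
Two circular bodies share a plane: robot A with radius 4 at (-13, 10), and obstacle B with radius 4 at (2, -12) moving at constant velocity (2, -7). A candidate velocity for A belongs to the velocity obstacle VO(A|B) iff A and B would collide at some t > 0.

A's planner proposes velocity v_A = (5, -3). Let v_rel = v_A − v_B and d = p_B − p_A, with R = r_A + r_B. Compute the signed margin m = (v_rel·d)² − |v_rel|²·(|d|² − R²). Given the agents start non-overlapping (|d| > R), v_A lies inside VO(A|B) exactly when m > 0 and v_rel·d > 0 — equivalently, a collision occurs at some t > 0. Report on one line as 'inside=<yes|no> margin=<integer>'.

d = (15, -22),  |d|² = 709;  R = 4+4 = 8,  c = 709−8² = 645
v_rel = (3, 4),  |v_rel|² = 25;  v_rel·d = (3)·(15) + (4)·(-22) = -43
25·t² + 86·t + 645 = 0  ⇒  m = (-43)² − 25·645 = -14276
m = -14276 < 0,  v_rel·d = -43 < 0  ⇒  outside

inside=no margin=-14276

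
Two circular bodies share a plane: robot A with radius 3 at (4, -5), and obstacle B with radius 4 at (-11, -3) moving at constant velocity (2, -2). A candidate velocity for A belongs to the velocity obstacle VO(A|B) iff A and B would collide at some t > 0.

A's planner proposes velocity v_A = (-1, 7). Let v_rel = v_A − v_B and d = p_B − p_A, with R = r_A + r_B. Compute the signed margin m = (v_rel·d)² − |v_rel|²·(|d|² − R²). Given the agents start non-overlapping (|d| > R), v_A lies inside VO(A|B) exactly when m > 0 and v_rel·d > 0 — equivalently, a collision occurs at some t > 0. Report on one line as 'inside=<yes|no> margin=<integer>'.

d = (-15, 2),  |d|² = 229;  R = 3+4 = 7,  c = 229−7² = 180
v_rel = (-3, 9),  |v_rel|² = 90;  v_rel·d = (-3)·(-15) + (9)·(2) = 63
90·t² − 126·t + 180 = 0  ⇒  m = 63² − 90·180 = -12231
m = -12231 < 0,  v_rel·d = 63 > 0  ⇒  outside

inside=no margin=-12231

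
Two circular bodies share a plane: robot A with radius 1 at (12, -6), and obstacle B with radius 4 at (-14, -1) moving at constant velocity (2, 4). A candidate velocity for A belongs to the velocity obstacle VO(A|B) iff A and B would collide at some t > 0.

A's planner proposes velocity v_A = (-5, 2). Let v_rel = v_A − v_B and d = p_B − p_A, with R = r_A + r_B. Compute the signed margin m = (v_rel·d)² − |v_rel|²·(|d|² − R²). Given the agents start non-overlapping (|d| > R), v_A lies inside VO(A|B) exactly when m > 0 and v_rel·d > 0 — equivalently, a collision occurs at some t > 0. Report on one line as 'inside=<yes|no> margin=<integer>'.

d = (-26, 5),  |d|² = 701;  R = 1+4 = 5,  c = 701−5² = 676
v_rel = (-7, -2),  |v_rel|² = 53;  v_rel·d = (-7)·(-26) + (-2)·(5) = 172
53·t² − 344·t + 676 = 0  ⇒  m = 172² − 53·676 = -6244
m = -6244 < 0,  v_rel·d = 172 > 0  ⇒  outside

inside=no margin=-6244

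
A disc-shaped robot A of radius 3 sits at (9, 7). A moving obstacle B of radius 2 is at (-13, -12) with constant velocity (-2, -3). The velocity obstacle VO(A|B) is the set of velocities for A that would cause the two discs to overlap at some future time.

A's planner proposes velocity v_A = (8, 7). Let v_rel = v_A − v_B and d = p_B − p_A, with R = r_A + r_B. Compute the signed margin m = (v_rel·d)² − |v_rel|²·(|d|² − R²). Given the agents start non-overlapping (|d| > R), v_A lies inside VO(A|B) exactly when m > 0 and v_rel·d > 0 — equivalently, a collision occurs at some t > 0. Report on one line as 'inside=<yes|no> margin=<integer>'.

d = (-22, -19),  |d|² = 845;  R = 3+2 = 5,  c = 845−5² = 820
v_rel = (10, 10),  |v_rel|² = 200;  v_rel·d = (10)·(-22) + (10)·(-19) = -410
200·t² + 820·t + 820 = 0  ⇒  m = (-410)² − 200·820 = 4100
m = 4100 > 0,  v_rel·d = -410 < 0  ⇒  outside

inside=no margin=4100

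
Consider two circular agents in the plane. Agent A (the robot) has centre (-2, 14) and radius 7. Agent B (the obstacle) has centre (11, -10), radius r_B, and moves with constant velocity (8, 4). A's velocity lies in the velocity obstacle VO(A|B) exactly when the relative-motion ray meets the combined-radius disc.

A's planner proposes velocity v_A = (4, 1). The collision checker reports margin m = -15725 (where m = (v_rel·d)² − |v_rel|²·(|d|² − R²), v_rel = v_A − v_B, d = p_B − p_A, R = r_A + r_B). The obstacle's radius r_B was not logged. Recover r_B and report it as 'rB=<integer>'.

m = -15725
d = (13, -24);  v_rel = (-4, -3),  |v_rel|² = 25
v_rel×d = (-4)·(-24) − (-3)·(13) = 135
since m = R²·25 − 135²:  R² = (18225 + -15725) / 25 = 100
R = √100 = 10  ⇒  r_B = 10 − 7 = 3

rB=3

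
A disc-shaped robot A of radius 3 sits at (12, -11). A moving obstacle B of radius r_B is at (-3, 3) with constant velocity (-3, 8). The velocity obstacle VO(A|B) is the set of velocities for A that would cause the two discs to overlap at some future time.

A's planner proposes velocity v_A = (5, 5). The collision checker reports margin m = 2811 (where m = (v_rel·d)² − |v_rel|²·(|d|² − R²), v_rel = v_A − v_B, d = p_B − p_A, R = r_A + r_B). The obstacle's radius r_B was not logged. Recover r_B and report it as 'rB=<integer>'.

m = 2811
d = (-15, 14);  v_rel = (8, -3),  |v_rel|² = 73
v_rel×d = (8)·(14) − (-3)·(-15) = 67
since m = R²·73 − 67²:  R² = (4489 + 2811) / 73 = 100
R = √100 = 10  ⇒  r_B = 10 − 3 = 7

rB=7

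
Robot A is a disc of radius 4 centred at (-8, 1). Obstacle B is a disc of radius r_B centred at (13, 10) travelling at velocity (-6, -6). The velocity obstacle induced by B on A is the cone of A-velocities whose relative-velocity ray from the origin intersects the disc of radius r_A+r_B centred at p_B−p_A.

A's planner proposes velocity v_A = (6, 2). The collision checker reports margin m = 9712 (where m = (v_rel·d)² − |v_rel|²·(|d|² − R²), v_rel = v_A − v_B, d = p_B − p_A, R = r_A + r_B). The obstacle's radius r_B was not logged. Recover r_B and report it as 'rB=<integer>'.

m = 9712
d = (21, 9);  v_rel = (12, 8),  |v_rel|² = 208
v_rel×d = (12)·(9) − (8)·(21) = -60
since m = R²·208 − (-60)²:  R² = (3600 + 9712) / 208 = 64
R = √64 = 8  ⇒  r_B = 8 − 4 = 4

rB=4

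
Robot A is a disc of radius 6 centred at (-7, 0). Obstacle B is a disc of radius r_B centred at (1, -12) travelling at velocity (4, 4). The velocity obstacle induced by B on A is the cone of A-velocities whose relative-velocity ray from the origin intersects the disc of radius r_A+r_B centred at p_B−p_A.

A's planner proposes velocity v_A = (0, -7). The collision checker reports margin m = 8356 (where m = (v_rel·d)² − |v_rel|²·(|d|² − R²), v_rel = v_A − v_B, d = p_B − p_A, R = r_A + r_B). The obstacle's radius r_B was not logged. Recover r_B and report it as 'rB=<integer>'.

m = 8356
d = (8, -12);  v_rel = (-4, -11),  |v_rel|² = 137
v_rel×d = (-4)·(-12) − (-11)·(8) = 136
since m = R²·137 − 136²:  R² = (18496 + 8356) / 137 = 196
R = √196 = 14  ⇒  r_B = 14 − 6 = 8

rB=8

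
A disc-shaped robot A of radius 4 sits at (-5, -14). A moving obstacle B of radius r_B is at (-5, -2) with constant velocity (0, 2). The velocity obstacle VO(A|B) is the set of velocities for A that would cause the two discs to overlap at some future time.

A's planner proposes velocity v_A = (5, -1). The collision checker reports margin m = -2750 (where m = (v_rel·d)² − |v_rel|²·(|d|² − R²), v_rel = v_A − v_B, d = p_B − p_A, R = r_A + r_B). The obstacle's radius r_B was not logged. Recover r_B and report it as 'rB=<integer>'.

m = -2750
d = (0, 12);  v_rel = (5, -3),  |v_rel|² = 34
v_rel×d = (5)·(12) − (-3)·(0) = 60
since m = R²·34 − 60²:  R² = (3600 + -2750) / 34 = 25
R = √25 = 5  ⇒  r_B = 5 − 4 = 1

rB=1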